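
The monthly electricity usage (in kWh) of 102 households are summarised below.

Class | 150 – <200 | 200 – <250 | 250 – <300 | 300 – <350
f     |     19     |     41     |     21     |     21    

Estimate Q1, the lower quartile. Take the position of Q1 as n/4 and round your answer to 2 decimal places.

Cumulative frequencies: 19, 60, 81, 102
n = 102; position = n/4 = 25.5.
This falls in the class 200 – <250: L = 200, F = 19, f = 41, h = 50.
Lower quartile ≈ 200 + ((25.5 − 19) / 41) × 50 = 207.9268

207.93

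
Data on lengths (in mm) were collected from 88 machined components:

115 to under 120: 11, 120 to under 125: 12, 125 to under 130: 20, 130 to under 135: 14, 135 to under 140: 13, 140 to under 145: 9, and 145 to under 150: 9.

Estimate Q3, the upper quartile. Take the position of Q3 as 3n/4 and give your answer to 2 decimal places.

Cumulative frequencies: 11, 23, 43, 57, 70, 79, 88
n = 88; position = 3n/4 = 66.
This falls in the class 135 to under 140: L = 135, F = 57, f = 13, h = 5.
Upper quartile ≈ 135 + ((66 − 57) / 13) × 5 = 138.4615

138.46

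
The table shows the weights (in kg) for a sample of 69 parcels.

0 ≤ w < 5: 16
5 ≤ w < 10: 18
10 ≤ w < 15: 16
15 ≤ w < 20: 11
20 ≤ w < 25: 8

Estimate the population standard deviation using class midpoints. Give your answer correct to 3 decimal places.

6.520

Midpoints: 2.5, 7.5, 12.5, 17.5, 22.5
n = 69, Σfm = 747.5, mean = 10.8333
Σfm² = 11031.25
Σf(m − x̄)² = Σfm² − (Σfm)²/n = 11031.25 − 747.5²/69 = 2933.3333
Population variance = 2933.3333 / 69 = 42.5121
Standard deviation = √42.5121 = 6.5201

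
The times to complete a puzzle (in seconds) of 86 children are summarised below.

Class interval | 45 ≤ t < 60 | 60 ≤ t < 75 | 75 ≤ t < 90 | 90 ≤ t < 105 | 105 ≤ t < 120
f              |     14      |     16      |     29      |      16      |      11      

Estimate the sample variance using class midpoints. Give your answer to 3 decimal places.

348.304

Midpoints: 52.5, 67.5, 82.5, 97.5, 112.5
n = 86, Σfm = 7005, mean = 81.4535
Σfm² = 600187.5
Σf(m − x̄)² = Σfm² − (Σfm)²/n = 600187.5 − 7005²/86 = 29605.8140
Sample variance = 29605.8140 / 85 = 348.3037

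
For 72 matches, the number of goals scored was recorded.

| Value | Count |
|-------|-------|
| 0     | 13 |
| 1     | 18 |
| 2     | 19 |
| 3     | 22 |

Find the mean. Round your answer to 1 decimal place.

1.7

Values: 0, 1, 2, 3
Σfx = 13×0 + 18×1 + 19×2 + 22×3 = 122
n = Σf = 72
Mean = 122 / 72 = 1.6944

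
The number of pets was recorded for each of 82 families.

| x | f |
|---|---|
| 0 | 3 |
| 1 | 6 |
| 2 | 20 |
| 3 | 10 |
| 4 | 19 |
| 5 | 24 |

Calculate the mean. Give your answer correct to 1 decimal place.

Values: 0, 1, 2, 3, 4, 5
Σfx = 3×0 + 6×1 + 20×2 + 10×3 + 19×4 + 24×5 = 272
n = Σf = 82
Mean = 272 / 82 = 3.3171

3.3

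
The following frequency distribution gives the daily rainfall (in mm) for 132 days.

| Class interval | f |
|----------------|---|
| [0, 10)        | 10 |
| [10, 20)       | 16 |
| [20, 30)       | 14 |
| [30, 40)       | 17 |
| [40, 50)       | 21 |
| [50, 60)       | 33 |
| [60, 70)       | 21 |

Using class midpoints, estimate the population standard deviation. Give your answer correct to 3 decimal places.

18.840

Midpoints: 5, 15, 25, 35, 45, 55, 65
n = 132, Σfm = 5360, mean = 40.6061
Σfm² = 264500
Σf(m − x̄)² = Σfm² − (Σfm)²/n = 264500 − 5360²/132 = 46851.5152
Population variance = 46851.5152 / 132 = 354.9357
Standard deviation = √354.9357 = 18.8397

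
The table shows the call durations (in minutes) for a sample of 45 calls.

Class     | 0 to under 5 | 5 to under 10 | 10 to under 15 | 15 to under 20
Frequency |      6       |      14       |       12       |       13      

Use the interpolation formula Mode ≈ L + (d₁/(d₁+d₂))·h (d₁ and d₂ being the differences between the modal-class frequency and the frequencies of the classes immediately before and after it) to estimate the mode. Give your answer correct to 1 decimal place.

Modal class: 5 to under 10 (highest frequency 14).
d₁ = 14 − 6 = 8, d₂ = 14 − 12 = 2
Mode ≈ 5 + (8/(8+2)) × 5 = 5 + 4.0000 = 9.0000

9.0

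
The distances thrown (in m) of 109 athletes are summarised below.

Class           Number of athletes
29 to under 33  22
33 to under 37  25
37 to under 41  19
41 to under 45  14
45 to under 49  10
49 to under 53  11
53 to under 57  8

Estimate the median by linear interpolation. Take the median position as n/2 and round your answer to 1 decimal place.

38.6

Cumulative frequencies: 22, 47, 66, 80, 90, 101, 109
n = 109; position = n/2 = 54.5.
This falls in the class 37 to under 41: L = 37, F = 47, f = 19, h = 4.
Median ≈ 37 + ((54.5 − 47) / 19) × 4 = 38.5789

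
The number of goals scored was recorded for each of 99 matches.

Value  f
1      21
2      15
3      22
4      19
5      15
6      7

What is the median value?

3

Cumulative frequencies: 21, 36, 58, 77, 92, 99
n = 99, so the median is the value in position (n+1)/2 = 50.
Position 50 falls at value 3.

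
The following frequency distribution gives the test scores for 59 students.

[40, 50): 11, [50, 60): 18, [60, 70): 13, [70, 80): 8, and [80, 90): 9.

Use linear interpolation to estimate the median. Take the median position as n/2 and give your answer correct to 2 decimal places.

60.38

Cumulative frequencies: 11, 29, 42, 50, 59
n = 59; position = n/2 = 29.5.
This falls in the class [60, 70): L = 60, F = 29, f = 13, h = 10.
Median ≈ 60 + ((29.5 − 29) / 13) × 10 = 60.3846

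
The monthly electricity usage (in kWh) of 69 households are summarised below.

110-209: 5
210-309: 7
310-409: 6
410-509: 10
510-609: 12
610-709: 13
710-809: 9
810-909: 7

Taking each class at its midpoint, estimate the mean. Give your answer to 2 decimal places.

Midpoints: 159.5, 259.5, 359.5, 459.5, 559.5, 659.5, 759.5, 859.5
Σfm = 5×159.5 + 7×259.5 + 6×359.5 + 10×459.5 + 12×559.5 + 13×659.5 + 9×759.5 + 7×859.5 = 37505.5
n = Σf = 69
Mean = 37505.5 / 69 = 543.5580

543.56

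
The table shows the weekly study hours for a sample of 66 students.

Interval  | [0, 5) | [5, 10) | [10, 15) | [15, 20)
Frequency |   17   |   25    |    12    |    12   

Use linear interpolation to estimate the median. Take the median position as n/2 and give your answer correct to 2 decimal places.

8.20

Cumulative frequencies: 17, 42, 54, 66
n = 66; position = n/2 = 33.
This falls in the class [5, 10): L = 5, F = 17, f = 25, h = 5.
Median ≈ 5 + ((33 − 17) / 25) × 5 = 8.2000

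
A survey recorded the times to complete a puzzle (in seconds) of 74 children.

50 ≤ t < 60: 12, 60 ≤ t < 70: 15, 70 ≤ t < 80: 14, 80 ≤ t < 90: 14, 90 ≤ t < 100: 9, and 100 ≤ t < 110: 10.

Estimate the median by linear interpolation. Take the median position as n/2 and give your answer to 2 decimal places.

77.14

Cumulative frequencies: 12, 27, 41, 55, 64, 74
n = 74; position = n/2 = 37.
This falls in the class 70 ≤ t < 80: L = 70, F = 27, f = 14, h = 10.
Median ≈ 70 + ((37 − 27) / 14) × 10 = 77.1429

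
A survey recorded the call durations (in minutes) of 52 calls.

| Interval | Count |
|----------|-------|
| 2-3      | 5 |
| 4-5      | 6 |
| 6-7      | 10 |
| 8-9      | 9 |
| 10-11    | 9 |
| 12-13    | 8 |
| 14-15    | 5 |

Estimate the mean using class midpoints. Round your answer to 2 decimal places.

Midpoints: 2.5, 4.5, 6.5, 8.5, 10.5, 12.5, 14.5
Σfm = 5×2.5 + 6×4.5 + 10×6.5 + 9×8.5 + 9×10.5 + 8×12.5 + 5×14.5 = 448
n = Σf = 52
Mean = 448 / 52 = 8.6154

8.62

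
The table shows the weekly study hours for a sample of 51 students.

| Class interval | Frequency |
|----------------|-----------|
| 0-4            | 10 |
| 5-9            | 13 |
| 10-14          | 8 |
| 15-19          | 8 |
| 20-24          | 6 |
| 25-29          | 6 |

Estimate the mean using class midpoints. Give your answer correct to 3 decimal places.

Midpoints: 2, 7, 12, 17, 22, 27
Σfm = 10×2 + 13×7 + 8×12 + 8×17 + 6×22 + 6×27 = 637
n = Σf = 51
Mean = 637 / 51 = 12.4902

12.490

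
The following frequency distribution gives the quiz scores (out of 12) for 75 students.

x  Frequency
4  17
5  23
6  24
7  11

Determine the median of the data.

5

Cumulative frequencies: 17, 40, 64, 75
n = 75, so the median is the value in position (n+1)/2 = 38.
Position 38 falls at value 5.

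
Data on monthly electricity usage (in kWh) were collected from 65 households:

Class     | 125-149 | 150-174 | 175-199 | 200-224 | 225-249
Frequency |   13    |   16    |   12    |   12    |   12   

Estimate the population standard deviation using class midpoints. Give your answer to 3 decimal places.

35.006

Midpoints: 137, 162, 187, 212, 237
n = 65, Σfm = 12005, mean = 184.6923
Σfm² = 2296885
Σf(m − x̄)² = Σfm² − (Σfm)²/n = 2296885 − 12005²/65 = 79653.8462
Population variance = 79653.8462 / 65 = 1225.4438
Standard deviation = √1225.4438 = 35.0063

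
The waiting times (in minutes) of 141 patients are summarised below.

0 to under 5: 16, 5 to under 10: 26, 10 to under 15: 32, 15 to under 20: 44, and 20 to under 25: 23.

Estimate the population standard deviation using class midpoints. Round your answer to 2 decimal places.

6.23

Midpoints: 2.5, 7.5, 12.5, 17.5, 22.5
n = 141, Σfm = 1922.5, mean = 13.6348
Σfm² = 31681.25
Σf(m − x̄)² = Σfm² − (Σfm)²/n = 31681.25 − 1922.5²/141 = 5468.4397
Population variance = 5468.4397 / 141 = 38.7833
Standard deviation = √38.7833 = 6.2276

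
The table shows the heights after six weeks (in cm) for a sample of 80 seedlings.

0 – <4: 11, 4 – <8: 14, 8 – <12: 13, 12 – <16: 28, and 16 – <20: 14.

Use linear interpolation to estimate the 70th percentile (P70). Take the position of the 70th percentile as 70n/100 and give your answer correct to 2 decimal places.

14.57

Cumulative frequencies: 11, 25, 38, 66, 80
n = 80; position = 70n/100 = 56.
This falls in the class 12 – <16: L = 12, F = 38, f = 28, h = 4.
70th percentile ≈ 12 + ((56 − 38) / 28) × 4 = 14.5714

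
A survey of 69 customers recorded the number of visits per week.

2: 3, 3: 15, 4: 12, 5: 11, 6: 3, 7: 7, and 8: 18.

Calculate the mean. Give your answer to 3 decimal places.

Values: 2, 3, 4, 5, 6, 7, 8
Σfx = 3×2 + 15×3 + 12×4 + 11×5 + 3×6 + 7×7 + 18×8 = 365
n = Σf = 69
Mean = 365 / 69 = 5.2899

5.290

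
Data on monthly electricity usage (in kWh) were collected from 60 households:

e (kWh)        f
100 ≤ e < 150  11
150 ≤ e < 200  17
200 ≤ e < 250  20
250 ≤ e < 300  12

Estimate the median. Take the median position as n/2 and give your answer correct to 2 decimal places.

205.00

Cumulative frequencies: 11, 28, 48, 60
n = 60; position = n/2 = 30.
This falls in the class 200 ≤ e < 250: L = 200, F = 28, f = 20, h = 50.
Median ≈ 200 + ((30 − 28) / 20) × 50 = 205.0000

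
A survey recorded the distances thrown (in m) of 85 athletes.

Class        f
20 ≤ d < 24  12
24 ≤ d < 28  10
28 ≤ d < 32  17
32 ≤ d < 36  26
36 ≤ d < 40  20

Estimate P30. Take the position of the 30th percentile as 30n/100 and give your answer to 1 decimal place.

Cumulative frequencies: 12, 22, 39, 65, 85
n = 85; position = 30n/100 = 25.5.
This falls in the class 28 ≤ d < 32: L = 28, F = 22, f = 17, h = 4.
30th percentile ≈ 28 + ((25.5 − 22) / 17) × 4 = 28.8235

28.8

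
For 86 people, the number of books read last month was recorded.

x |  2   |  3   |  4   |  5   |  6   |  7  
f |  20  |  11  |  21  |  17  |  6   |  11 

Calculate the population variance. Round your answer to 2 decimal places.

Values: 2, 3, 4, 5, 6, 7
n = 86, Σfx = 355, mean = 4.1279
Σfx² = 1695
Σf(x − x̄)² = Σfx² − (Σfx)²/n = 1695 − 355²/86 = 229.5930
Population variance = 229.5930 / 86 = 2.6697

2.67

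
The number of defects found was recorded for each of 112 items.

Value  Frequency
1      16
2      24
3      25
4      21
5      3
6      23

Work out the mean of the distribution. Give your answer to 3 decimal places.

Values: 1, 2, 3, 4, 5, 6
Σfx = 16×1 + 24×2 + 25×3 + 21×4 + 3×5 + 23×6 = 376
n = Σf = 112
Mean = 376 / 112 = 3.3571

3.357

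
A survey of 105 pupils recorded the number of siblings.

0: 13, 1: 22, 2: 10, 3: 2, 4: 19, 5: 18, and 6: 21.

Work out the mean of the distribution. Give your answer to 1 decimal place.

3.2

Values: 0, 1, 2, 3, 4, 5, 6
Σfx = 13×0 + 22×1 + 10×2 + 2×3 + 19×4 + 18×5 + 21×6 = 340
n = Σf = 105
Mean = 340 / 105 = 3.2381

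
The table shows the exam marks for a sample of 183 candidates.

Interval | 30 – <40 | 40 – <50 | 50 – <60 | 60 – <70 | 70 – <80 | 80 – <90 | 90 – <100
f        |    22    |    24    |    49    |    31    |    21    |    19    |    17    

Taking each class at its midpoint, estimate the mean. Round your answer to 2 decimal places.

Midpoints: 35, 45, 55, 65, 75, 85, 95
Σfm = 22×35 + 24×45 + 49×55 + 31×65 + 21×75 + 19×85 + 17×95 = 11365
n = Σf = 183
Mean = 11365 / 183 = 62.1038

62.10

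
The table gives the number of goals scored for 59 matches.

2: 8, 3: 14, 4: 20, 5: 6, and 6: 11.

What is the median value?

4

Cumulative frequencies: 8, 22, 42, 48, 59
n = 59, so the median is the value in position (n+1)/2 = 30.
Position 30 falls at value 4.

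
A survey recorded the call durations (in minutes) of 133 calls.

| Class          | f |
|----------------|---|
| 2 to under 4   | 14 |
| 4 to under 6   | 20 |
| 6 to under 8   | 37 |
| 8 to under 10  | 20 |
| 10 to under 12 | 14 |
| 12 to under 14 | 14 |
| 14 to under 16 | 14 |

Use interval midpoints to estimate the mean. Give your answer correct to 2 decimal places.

Midpoints: 3, 5, 7, 9, 11, 13, 15
Σfm = 14×3 + 20×5 + 37×7 + 20×9 + 14×11 + 14×13 + 14×15 = 1127
n = Σf = 133
Mean = 1127 / 133 = 8.4737

8.47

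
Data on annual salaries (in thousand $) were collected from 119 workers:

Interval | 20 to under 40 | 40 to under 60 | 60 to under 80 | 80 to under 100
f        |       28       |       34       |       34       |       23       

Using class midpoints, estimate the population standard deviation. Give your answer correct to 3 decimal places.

21.006

Midpoints: 30, 50, 70, 90
n = 119, Σfm = 6990, mean = 58.7395
Σfm² = 463100
Σf(m − x̄)² = Σfm² − (Σfm)²/n = 463100 − 6990²/119 = 52510.9244
Population variance = 52510.9244 / 119 = 441.2683
Standard deviation = √441.2683 = 21.0064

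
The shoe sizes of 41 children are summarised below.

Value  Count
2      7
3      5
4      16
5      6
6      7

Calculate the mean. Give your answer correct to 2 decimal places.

4.02

Values: 2, 3, 4, 5, 6
Σfx = 7×2 + 5×3 + 16×4 + 6×5 + 7×6 = 165
n = Σf = 41
Mean = 165 / 41 = 4.0244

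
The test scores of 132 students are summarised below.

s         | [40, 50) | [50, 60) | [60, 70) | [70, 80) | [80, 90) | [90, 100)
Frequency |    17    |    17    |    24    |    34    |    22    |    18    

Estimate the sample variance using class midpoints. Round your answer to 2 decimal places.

Midpoints: 45, 55, 65, 75, 85, 95
n = 132, Σfm = 9390, mean = 71.1364
Σfm² = 699900
Σf(m − x̄)² = Σfm² − (Σfm)²/n = 699900 − 9390²/132 = 31929.5455
Sample variance = 31929.5455 / 131 = 243.7370

243.74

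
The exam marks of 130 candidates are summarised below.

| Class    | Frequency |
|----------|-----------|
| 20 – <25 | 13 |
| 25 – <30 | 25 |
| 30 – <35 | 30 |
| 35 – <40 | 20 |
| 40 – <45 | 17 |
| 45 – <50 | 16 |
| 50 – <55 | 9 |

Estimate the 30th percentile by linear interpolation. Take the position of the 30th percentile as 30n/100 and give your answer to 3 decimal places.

Cumulative frequencies: 13, 38, 68, 88, 105, 121, 130
n = 130; position = 30n/100 = 39.
This falls in the class 30 – <35: L = 30, F = 38, f = 30, h = 5.
30th percentile ≈ 30 + ((39 − 38) / 30) × 5 = 30.1667

30.167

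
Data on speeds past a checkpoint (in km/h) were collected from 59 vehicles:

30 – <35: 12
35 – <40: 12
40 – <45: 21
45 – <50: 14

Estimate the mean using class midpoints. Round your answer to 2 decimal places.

40.64

Midpoints: 32.5, 37.5, 42.5, 47.5
Σfm = 12×32.5 + 12×37.5 + 21×42.5 + 14×47.5 = 2397.5
n = Σf = 59
Mean = 2397.5 / 59 = 40.6356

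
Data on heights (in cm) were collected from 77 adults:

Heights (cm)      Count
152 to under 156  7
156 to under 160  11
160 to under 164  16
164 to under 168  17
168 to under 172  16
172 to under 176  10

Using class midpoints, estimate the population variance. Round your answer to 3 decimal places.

Midpoints: 154, 158, 162, 166, 170, 174
n = 77, Σfm = 12690, mean = 164.8052
Σfm² = 2094132
Σf(m − x̄)² = Σfm² − (Σfm)²/n = 2094132 − 12690²/77 = 2754.0779
Population variance = 2754.0779 / 77 = 35.7672

35.767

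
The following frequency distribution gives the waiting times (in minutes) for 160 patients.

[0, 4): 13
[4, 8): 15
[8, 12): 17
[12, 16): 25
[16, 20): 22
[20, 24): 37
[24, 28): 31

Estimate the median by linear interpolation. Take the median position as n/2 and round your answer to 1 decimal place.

Cumulative frequencies: 13, 28, 45, 70, 92, 129, 160
n = 160; position = n/2 = 80.
This falls in the class [16, 20): L = 16, F = 70, f = 22, h = 4.
Median ≈ 16 + ((80 − 70) / 22) × 4 = 17.8182

17.8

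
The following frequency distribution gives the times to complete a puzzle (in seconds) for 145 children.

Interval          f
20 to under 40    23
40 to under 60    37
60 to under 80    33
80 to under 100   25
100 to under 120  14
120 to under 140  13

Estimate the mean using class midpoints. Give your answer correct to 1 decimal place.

Midpoints: 30, 50, 70, 90, 110, 130
Σfm = 23×30 + 37×50 + 33×70 + 25×90 + 14×110 + 13×130 = 10330
n = Σf = 145
Mean = 10330 / 145 = 71.2414

71.2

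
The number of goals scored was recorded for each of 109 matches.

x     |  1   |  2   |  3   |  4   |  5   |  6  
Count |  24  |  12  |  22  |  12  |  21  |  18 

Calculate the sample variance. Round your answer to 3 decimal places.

3.193

Values: 1, 2, 3, 4, 5, 6
n = 109, Σfx = 375, mean = 3.4404
Σfx² = 1635
Σf(x − x̄)² = Σfx² − (Σfx)²/n = 1635 − 375²/109 = 344.8624
Sample variance = 344.8624 / 108 = 3.1932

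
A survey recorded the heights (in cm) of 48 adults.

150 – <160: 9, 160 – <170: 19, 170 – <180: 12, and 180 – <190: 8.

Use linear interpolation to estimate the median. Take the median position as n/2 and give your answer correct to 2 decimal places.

167.89

Cumulative frequencies: 9, 28, 40, 48
n = 48; position = n/2 = 24.
This falls in the class 160 – <170: L = 160, F = 9, f = 19, h = 10.
Median ≈ 160 + ((24 − 9) / 19) × 10 = 167.8947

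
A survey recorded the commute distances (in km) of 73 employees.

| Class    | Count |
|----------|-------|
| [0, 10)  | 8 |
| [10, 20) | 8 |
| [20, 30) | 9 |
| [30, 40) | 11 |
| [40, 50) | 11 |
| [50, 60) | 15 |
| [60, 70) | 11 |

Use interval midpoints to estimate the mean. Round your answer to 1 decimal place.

38.4

Midpoints: 5, 15, 25, 35, 45, 55, 65
Σfm = 8×5 + 8×15 + 9×25 + 11×35 + 11×45 + 15×55 + 11×65 = 2805
n = Σf = 73
Mean = 2805 / 73 = 38.4247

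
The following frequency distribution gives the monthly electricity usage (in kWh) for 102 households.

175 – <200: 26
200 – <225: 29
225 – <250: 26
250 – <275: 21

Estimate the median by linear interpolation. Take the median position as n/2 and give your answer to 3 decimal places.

221.552

Cumulative frequencies: 26, 55, 81, 102
n = 102; position = n/2 = 51.
This falls in the class 200 – <225: L = 200, F = 26, f = 29, h = 25.
Median ≈ 200 + ((51 − 26) / 29) × 25 = 221.5517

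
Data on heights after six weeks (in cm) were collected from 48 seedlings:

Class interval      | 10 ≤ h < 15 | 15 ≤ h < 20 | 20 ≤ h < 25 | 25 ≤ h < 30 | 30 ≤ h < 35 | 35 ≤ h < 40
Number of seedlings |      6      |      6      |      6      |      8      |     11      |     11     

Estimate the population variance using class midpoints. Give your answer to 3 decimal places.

Midpoints: 12.5, 17.5, 22.5, 27.5, 32.5, 37.5
n = 48, Σfm = 1305, mean = 27.1875
Σfm² = 38950
Σf(m − x̄)² = Σfm² − (Σfm)²/n = 38950 − 1305²/48 = 3470.3125
Population variance = 3470.3125 / 48 = 72.2982

72.298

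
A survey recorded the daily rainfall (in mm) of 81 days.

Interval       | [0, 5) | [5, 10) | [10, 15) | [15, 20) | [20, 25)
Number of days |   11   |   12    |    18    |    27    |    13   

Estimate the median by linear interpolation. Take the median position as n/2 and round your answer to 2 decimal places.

14.86

Cumulative frequencies: 11, 23, 41, 68, 81
n = 81; position = n/2 = 40.5.
This falls in the class [10, 15): L = 10, F = 23, f = 18, h = 5.
Median ≈ 10 + ((40.5 − 23) / 18) × 5 = 14.8611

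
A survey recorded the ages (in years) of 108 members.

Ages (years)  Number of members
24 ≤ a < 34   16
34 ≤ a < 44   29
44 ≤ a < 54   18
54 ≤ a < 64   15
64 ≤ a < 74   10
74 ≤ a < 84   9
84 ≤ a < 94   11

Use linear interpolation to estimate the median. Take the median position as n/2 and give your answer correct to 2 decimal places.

49.00

Cumulative frequencies: 16, 45, 63, 78, 88, 97, 108
n = 108; position = n/2 = 54.
This falls in the class 44 ≤ a < 54: L = 44, F = 45, f = 18, h = 10.
Median ≈ 44 + ((54 − 45) / 18) × 10 = 49.0000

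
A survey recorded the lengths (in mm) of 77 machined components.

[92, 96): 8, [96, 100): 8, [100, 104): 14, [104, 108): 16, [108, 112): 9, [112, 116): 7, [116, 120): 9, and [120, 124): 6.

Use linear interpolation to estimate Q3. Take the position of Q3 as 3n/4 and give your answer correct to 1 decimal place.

113.6

Cumulative frequencies: 8, 16, 30, 46, 55, 62, 71, 77
n = 77; position = 3n/4 = 57.75.
This falls in the class [112, 116): L = 112, F = 55, f = 7, h = 4.
Upper quartile ≈ 112 + ((57.75 − 55) / 7) × 4 = 113.5714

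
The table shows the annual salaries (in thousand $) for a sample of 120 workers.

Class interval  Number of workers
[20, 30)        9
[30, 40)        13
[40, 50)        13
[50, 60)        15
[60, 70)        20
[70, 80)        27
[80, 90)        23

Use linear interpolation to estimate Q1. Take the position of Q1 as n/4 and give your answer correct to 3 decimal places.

Cumulative frequencies: 9, 22, 35, 50, 70, 97, 120
n = 120; position = n/4 = 30.
This falls in the class [40, 50): L = 40, F = 22, f = 13, h = 10.
Lower quartile ≈ 40 + ((30 − 22) / 13) × 10 = 46.1538

46.154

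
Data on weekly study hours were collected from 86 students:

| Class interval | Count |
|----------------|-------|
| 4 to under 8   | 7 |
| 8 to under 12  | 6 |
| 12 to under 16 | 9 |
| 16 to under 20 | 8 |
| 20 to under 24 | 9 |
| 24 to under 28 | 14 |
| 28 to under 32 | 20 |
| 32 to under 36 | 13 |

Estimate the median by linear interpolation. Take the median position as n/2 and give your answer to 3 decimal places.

Cumulative frequencies: 7, 13, 22, 30, 39, 53, 73, 86
n = 86; position = n/2 = 43.
This falls in the class 24 to under 28: L = 24, F = 39, f = 14, h = 4.
Median ≈ 24 + ((43 − 39) / 14) × 4 = 25.1429

25.143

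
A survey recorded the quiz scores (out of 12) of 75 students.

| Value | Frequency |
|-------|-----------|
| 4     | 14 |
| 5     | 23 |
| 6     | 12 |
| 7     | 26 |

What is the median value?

6

Cumulative frequencies: 14, 37, 49, 75
n = 75, so the median is the value in position (n+1)/2 = 38.
Position 38 falls at value 6.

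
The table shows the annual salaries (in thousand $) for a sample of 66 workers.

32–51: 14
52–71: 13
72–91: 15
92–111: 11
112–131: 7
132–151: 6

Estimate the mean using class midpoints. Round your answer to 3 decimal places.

82.106

Midpoints: 41.5, 61.5, 81.5, 101.5, 121.5, 141.5
Σfm = 14×41.5 + 13×61.5 + 15×81.5 + 11×101.5 + 7×121.5 + 6×141.5 = 5419
n = Σf = 66
Mean = 5419 / 66 = 82.1061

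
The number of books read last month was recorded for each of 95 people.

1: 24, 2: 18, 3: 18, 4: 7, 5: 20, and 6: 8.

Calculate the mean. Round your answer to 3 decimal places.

Values: 1, 2, 3, 4, 5, 6
Σfx = 24×1 + 18×2 + 18×3 + 7×4 + 20×5 + 8×6 = 290
n = Σf = 95
Mean = 290 / 95 = 3.0526

3.053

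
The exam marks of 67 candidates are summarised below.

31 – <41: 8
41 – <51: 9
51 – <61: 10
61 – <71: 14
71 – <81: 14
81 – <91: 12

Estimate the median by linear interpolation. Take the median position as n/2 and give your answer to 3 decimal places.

65.643

Cumulative frequencies: 8, 17, 27, 41, 55, 67
n = 67; position = n/2 = 33.5.
This falls in the class 61 – <71: L = 61, F = 27, f = 14, h = 10.
Median ≈ 61 + ((33.5 − 27) / 14) × 10 = 65.6429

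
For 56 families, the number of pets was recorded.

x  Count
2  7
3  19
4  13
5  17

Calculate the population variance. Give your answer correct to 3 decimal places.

1.061

Values: 2, 3, 4, 5
n = 56, Σfx = 208, mean = 3.7143
Σfx² = 832
Σf(x − x̄)² = Σfx² − (Σfx)²/n = 832 − 208²/56 = 59.4286
Population variance = 59.4286 / 56 = 1.0612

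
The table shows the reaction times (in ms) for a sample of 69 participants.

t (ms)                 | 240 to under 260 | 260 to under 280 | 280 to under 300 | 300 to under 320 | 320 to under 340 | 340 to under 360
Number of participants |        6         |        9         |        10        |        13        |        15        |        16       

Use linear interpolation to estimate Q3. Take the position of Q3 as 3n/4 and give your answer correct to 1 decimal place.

338.3

Cumulative frequencies: 6, 15, 25, 38, 53, 69
n = 69; position = 3n/4 = 51.75.
This falls in the class 320 to under 340: L = 320, F = 38, f = 15, h = 20.
Upper quartile ≈ 320 + ((51.75 − 38) / 15) × 20 = 338.3333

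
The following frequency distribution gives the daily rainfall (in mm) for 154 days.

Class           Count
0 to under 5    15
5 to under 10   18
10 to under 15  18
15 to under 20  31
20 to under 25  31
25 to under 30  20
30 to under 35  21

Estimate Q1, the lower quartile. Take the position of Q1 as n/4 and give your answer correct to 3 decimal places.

Cumulative frequencies: 15, 33, 51, 82, 113, 133, 154
n = 154; position = n/4 = 38.5.
This falls in the class 10 to under 15: L = 10, F = 33, f = 18, h = 5.
Lower quartile ≈ 10 + ((38.5 − 33) / 18) × 5 = 11.5278

11.528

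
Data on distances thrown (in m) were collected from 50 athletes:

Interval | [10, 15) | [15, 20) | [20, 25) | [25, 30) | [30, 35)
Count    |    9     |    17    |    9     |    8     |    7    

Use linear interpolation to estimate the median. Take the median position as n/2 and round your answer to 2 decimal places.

19.71

Cumulative frequencies: 9, 26, 35, 43, 50
n = 50; position = n/2 = 25.
This falls in the class [15, 20): L = 15, F = 9, f = 17, h = 5.
Median ≈ 15 + ((25 − 9) / 17) × 5 = 19.7059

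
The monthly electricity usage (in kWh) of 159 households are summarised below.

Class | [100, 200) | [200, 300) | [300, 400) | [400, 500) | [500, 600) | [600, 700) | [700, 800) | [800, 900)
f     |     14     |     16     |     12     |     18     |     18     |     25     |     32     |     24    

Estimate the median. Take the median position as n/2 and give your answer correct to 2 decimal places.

Cumulative frequencies: 14, 30, 42, 60, 78, 103, 135, 159
n = 159; position = n/2 = 79.5.
This falls in the class [600, 700): L = 600, F = 78, f = 25, h = 100.
Median ≈ 600 + ((79.5 − 78) / 25) × 100 = 606.0000

606.00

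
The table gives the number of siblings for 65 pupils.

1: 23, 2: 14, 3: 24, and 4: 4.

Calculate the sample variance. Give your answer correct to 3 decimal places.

Values: 1, 2, 3, 4
n = 65, Σfx = 139, mean = 2.1385
Σfx² = 359
Σf(x − x̄)² = Σfx² − (Σfx)²/n = 359 − 139²/65 = 61.7538
Sample variance = 61.7538 / 64 = 0.9649

0.965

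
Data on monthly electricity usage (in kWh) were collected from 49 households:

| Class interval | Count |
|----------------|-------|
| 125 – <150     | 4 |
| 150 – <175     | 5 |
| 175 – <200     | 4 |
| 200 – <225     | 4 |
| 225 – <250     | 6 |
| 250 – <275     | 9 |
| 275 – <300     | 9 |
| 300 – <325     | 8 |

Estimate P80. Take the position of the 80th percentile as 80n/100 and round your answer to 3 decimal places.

Cumulative frequencies: 4, 9, 13, 17, 23, 32, 41, 49
n = 49; position = 80n/100 = 39.2.
This falls in the class 275 – <300: L = 275, F = 32, f = 9, h = 25.
80th percentile ≈ 275 + ((39.2 − 32) / 9) × 25 = 295.0000

295.000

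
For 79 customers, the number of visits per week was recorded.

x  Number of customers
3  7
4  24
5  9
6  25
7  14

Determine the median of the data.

Cumulative frequencies: 7, 31, 40, 65, 79
n = 79, so the median is the value in position (n+1)/2 = 40.
Position 40 falls at value 5.

5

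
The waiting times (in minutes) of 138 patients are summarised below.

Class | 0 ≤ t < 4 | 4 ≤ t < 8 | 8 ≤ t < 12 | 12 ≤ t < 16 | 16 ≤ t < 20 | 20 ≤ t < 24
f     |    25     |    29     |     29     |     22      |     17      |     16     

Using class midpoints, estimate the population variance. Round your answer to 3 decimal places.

Midpoints: 2, 6, 10, 14, 18, 22
n = 138, Σfm = 1480, mean = 10.7246
Σfm² = 21608
Σf(m − x̄)² = Σfm² − (Σfm)²/n = 21608 − 1480²/138 = 5735.5362
Population variance = 5735.5362 / 138 = 41.5619

41.562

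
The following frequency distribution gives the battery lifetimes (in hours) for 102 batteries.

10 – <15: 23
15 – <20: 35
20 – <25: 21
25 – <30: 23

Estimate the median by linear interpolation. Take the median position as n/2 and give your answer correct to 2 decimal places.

19.00

Cumulative frequencies: 23, 58, 79, 102
n = 102; position = n/2 = 51.
This falls in the class 15 – <20: L = 15, F = 23, f = 35, h = 5.
Median ≈ 15 + ((51 − 23) / 35) × 5 = 19.0000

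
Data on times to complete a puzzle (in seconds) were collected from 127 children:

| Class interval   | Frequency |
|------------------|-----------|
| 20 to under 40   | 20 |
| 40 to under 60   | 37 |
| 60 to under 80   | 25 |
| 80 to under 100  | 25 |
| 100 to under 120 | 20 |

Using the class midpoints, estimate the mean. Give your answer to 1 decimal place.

68.1

Midpoints: 30, 50, 70, 90, 110
Σfm = 20×30 + 37×50 + 25×70 + 25×90 + 20×110 = 8650
n = Σf = 127
Mean = 8650 / 127 = 68.1102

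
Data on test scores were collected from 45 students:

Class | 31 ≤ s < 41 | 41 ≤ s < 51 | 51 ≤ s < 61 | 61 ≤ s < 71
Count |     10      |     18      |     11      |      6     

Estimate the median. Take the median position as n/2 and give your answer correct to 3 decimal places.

Cumulative frequencies: 10, 28, 39, 45
n = 45; position = n/2 = 22.5.
This falls in the class 41 ≤ s < 51: L = 41, F = 10, f = 18, h = 10.
Median ≈ 41 + ((22.5 − 10) / 18) × 10 = 47.9444

47.944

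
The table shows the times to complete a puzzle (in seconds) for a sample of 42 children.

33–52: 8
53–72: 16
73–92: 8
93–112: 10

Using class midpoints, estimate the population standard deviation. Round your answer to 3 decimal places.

Midpoints: 42.5, 62.5, 82.5, 102.5
n = 42, Σfm = 3025, mean = 72.0238
Σfm² = 236462.5
Σf(m − x̄)² = Σfm² − (Σfm)²/n = 236462.5 − 3025²/42 = 18590.4762
Population variance = 18590.4762 / 42 = 442.6304
Standard deviation = √442.6304 = 21.0388

21.039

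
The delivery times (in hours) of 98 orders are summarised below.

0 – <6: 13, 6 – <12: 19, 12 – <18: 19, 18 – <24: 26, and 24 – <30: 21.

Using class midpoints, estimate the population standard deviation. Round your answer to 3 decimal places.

8.032

Midpoints: 3, 9, 15, 21, 27
n = 98, Σfm = 1608, mean = 16.4082
Σfm² = 32706
Σf(m − x̄)² = Σfm² − (Σfm)²/n = 32706 − 1608²/98 = 6321.6735
Population variance = 6321.6735 / 98 = 64.5069
Standard deviation = √64.5069 = 8.0316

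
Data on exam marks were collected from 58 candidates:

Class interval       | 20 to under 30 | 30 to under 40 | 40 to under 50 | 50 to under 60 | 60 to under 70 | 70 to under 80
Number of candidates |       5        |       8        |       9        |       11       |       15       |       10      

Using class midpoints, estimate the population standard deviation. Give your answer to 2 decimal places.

15.57

Midpoints: 25, 35, 45, 55, 65, 75
n = 58, Σfm = 3140, mean = 54.1379
Σfm² = 184050
Σf(m − x̄)² = Σfm² − (Σfm)²/n = 184050 − 3140²/58 = 14056.8966
Population variance = 14056.8966 / 58 = 242.3603
Standard deviation = √242.3603 = 15.5679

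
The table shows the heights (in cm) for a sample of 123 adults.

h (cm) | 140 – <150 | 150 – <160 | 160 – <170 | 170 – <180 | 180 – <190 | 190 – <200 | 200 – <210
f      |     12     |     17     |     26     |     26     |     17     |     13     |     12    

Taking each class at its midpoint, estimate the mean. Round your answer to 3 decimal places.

Midpoints: 145, 155, 165, 175, 185, 195, 205
Σfm = 12×145 + 17×155 + 26×165 + 26×175 + 17×185 + 13×195 + 12×205 = 21355
n = Σf = 123
Mean = 21355 / 123 = 173.6179

173.618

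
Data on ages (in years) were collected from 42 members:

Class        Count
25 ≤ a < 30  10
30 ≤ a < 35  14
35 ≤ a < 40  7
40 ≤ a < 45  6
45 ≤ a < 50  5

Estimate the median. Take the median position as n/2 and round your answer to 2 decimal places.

33.93

Cumulative frequencies: 10, 24, 31, 37, 42
n = 42; position = n/2 = 21.
This falls in the class 30 ≤ a < 35: L = 30, F = 10, f = 14, h = 5.
Median ≈ 30 + ((21 − 10) / 14) × 5 = 33.9286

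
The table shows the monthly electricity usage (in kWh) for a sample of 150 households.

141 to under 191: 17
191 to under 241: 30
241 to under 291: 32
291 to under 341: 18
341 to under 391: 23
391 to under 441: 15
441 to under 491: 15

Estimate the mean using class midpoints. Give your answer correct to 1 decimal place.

Midpoints: 166, 216, 266, 316, 366, 416, 466
Σfm = 17×166 + 30×216 + 32×266 + 18×316 + 23×366 + 15×416 + 15×466 = 45150
n = Σf = 150
Mean = 45150 / 150 = 301.0000

301.0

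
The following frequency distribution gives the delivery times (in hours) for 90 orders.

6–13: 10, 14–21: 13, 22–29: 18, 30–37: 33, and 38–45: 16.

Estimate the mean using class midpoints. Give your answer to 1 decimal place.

28.3

Midpoints: 9.5, 17.5, 25.5, 33.5, 41.5
Σfm = 10×9.5 + 13×17.5 + 18×25.5 + 33×33.5 + 16×41.5 = 2551
n = Σf = 90
Mean = 2551 / 90 = 28.3444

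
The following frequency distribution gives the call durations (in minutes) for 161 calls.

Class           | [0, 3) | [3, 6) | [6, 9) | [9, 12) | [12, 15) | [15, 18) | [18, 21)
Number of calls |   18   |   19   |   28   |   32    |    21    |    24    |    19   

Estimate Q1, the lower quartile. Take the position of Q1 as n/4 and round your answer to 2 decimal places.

Cumulative frequencies: 18, 37, 65, 97, 118, 142, 161
n = 161; position = n/4 = 40.25.
This falls in the class [6, 9): L = 6, F = 37, f = 28, h = 3.
Lower quartile ≈ 6 + ((40.25 − 37) / 28) × 3 = 6.3482

6.35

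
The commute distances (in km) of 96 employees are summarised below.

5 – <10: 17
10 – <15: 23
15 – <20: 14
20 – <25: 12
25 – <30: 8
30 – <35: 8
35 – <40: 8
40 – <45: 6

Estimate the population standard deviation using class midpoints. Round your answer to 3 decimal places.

Midpoints: 7.5, 12.5, 17.5, 22.5, 27.5, 32.5, 37.5, 42.5
n = 96, Σfm = 1965, mean = 20.4688
Σfm² = 51500
Σf(m − x̄)² = Σfm² − (Σfm)²/n = 51500 − 1965²/96 = 11278.9062
Population variance = 11278.9062 / 96 = 117.4886
Standard deviation = √117.4886 = 10.8392

10.839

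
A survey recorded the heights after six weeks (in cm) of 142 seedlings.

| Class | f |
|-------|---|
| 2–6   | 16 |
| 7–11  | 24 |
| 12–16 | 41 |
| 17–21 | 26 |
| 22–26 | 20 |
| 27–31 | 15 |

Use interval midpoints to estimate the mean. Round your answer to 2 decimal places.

Midpoints: 4, 9, 14, 19, 24, 29
Σfm = 16×4 + 24×9 + 41×14 + 26×19 + 20×24 + 15×29 = 2263
n = Σf = 142
Mean = 2263 / 142 = 15.9366

15.94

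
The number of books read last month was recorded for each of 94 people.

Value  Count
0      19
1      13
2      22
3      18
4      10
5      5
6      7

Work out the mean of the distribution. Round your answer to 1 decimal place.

Values: 0, 1, 2, 3, 4, 5, 6
Σfx = 19×0 + 13×1 + 22×2 + 18×3 + 10×4 + 5×5 + 7×6 = 218
n = Σf = 94
Mean = 218 / 94 = 2.3191

2.3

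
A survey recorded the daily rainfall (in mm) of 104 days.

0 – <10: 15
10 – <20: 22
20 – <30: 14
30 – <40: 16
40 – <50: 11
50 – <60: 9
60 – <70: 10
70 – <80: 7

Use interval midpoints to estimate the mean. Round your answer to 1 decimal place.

33.5

Midpoints: 5, 15, 25, 35, 45, 55, 65, 75
Σfm = 15×5 + 22×15 + 14×25 + 16×35 + 11×45 + 9×55 + 10×65 + 7×75 = 3480
n = Σf = 104
Mean = 3480 / 104 = 33.4615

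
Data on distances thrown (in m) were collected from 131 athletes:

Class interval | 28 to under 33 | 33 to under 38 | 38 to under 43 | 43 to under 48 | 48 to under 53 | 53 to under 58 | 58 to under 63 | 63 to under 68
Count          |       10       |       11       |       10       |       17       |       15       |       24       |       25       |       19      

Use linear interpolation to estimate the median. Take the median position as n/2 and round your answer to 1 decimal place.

Cumulative frequencies: 10, 21, 31, 48, 63, 87, 112, 131
n = 131; position = n/2 = 65.5.
This falls in the class 53 to under 58: L = 53, F = 63, f = 24, h = 5.
Median ≈ 53 + ((65.5 − 63) / 24) × 5 = 53.5208

53.5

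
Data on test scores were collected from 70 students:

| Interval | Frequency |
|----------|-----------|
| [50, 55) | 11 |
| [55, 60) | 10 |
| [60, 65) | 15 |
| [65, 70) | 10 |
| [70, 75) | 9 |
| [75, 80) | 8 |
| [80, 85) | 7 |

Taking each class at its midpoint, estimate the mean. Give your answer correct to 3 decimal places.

Midpoints: 52.5, 57.5, 62.5, 67.5, 72.5, 77.5, 82.5
Σfm = 11×52.5 + 10×57.5 + 15×62.5 + 10×67.5 + 9×72.5 + 8×77.5 + 7×82.5 = 4615
n = Σf = 70
Mean = 4615 / 70 = 65.9286

65.929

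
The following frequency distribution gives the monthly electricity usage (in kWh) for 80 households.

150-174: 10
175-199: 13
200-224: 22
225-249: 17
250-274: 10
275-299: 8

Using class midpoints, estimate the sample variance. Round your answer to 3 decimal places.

1362.342

Midpoints: 162, 187, 212, 237, 262, 287
n = 80, Σfm = 17660, mean = 220.7500
Σfm² = 4006070
Σf(m − x̄)² = Σfm² − (Σfm)²/n = 4006070 − 17660²/80 = 107625.0000
Sample variance = 107625.0000 / 79 = 1362.3418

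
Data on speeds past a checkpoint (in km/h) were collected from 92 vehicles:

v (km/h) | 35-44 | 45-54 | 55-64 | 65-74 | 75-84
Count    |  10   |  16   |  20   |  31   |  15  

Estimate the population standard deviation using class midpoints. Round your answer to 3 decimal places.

Midpoints: 39.5, 49.5, 59.5, 69.5, 79.5
n = 92, Σfm = 5724, mean = 62.2174
Σfm² = 370153
Σf(m − x̄)² = Σfm² − (Σfm)²/n = 370153 − 5724²/92 = 14020.6522
Population variance = 14020.6522 / 92 = 152.3984
Standard deviation = √152.3984 = 12.3450

12.345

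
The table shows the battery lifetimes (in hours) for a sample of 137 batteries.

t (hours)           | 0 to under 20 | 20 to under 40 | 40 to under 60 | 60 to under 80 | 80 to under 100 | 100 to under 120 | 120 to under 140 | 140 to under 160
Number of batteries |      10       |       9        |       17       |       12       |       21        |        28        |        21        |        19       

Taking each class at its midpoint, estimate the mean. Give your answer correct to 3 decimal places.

92.044

Midpoints: 10, 30, 50, 70, 90, 110, 130, 150
Σfm = 10×10 + 9×30 + 17×50 + 12×70 + 21×90 + 28×110 + 21×130 + 19×150 = 12610
n = Σf = 137
Mean = 12610 / 137 = 92.0438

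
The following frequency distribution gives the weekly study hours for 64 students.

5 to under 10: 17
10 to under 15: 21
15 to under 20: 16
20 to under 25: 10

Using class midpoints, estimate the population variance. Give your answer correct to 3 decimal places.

Midpoints: 7.5, 12.5, 17.5, 22.5
n = 64, Σfm = 895, mean = 13.9844
Σfm² = 14200
Σf(m − x̄)² = Σfm² − (Σfm)²/n = 14200 − 895²/64 = 1683.9844
Population variance = 1683.9844 / 64 = 26.3123

26.312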